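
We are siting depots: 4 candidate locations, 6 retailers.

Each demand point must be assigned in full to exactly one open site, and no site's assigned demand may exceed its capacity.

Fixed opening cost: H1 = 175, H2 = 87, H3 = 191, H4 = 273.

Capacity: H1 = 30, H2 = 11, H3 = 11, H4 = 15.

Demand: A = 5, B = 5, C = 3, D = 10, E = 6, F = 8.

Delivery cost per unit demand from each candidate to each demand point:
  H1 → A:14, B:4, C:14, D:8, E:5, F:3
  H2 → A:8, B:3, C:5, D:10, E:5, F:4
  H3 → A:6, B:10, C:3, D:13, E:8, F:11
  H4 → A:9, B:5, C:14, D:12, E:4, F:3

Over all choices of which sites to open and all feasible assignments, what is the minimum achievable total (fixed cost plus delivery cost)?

471

Open {H1, H2}; cheapest assignment that respects the capacities:
  H1 (cap 30, load 29): B, D, E, F — cost 5×4 + 10×8 + 6×5 + 8×3 = 154
  H2 (cap 11, load 8): A, C — cost 5×8 + 3×5 = 55
  Shipping 209, fixed 262 → total 471.
  Any other capacity-feasible assignment to {H1, H2} ships for at least 209.
Compare {H1, H3}: its best feasible assignment gives total 559.
Compare {H1, H2, H3}: its best feasible assignment gives total 641.
Every other set of open sites that can feasibly serve all demand totals ≥ 559 even under its best assignment. Minimum: 471.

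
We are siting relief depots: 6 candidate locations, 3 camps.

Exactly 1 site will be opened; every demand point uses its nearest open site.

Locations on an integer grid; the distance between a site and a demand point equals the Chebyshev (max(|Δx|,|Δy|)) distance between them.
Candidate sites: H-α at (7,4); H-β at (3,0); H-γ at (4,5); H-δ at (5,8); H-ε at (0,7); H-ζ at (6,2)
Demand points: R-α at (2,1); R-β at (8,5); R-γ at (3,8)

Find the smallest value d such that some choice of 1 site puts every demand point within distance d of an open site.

4

Open {H-γ}.
  Farthest demand point is R-α at distance 4 (to H-γ); all others are ≤ 4.
With {H-α} the worst case is 5.
With {H-ζ} the worst case is 6.
No size-1 selection achieves below 4.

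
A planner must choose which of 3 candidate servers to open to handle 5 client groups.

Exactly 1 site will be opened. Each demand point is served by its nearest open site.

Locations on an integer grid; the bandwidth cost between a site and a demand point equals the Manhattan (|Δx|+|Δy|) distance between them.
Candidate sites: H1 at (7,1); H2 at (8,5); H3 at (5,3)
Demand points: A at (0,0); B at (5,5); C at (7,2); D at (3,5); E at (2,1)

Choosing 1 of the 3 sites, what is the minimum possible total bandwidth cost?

Open {H3}.
  A→H3 8, B→H3 2, C→H3 3, D→H3 4, E→H3 5  ⇒ total 22.
Compare {H1}: total 28.
Compare {H2}: total 35.

22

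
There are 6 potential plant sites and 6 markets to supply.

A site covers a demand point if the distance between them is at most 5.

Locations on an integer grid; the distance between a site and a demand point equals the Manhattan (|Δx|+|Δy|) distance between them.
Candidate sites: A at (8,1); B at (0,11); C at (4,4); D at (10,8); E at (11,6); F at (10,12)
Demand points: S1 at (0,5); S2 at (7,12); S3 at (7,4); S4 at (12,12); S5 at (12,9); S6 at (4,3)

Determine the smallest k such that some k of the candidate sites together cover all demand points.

Coverage sets (demand points within 5 of each site):
  A: {S3}
  B: {}
  C: {S1, S3, S6}
  D: {S5}
  E: {S5}
  F: {S2, S4, S5}
No single site covers all 6 demand points.
But {C, F} covers everything, so the minimum is 2.

2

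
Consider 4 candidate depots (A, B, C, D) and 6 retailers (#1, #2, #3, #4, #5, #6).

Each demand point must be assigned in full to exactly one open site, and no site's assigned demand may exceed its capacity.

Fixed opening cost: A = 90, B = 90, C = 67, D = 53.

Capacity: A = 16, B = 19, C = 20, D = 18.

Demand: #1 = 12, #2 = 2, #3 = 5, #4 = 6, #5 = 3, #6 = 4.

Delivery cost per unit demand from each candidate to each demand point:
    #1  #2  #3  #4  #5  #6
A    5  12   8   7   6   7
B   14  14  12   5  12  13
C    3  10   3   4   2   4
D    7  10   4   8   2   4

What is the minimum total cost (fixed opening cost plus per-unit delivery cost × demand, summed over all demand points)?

Open {C, D}; cheapest assignment that respects the capacities:
  C (cap 20, load 20): #1, #2, #4 — cost 12×3 + 2×10 + 6×4 = 80
  D (cap 18, load 12): #3, #5, #6 — cost 5×4 + 3×2 + 4×4 = 42
  Shipping 122, fixed 120 → total 242.
  Any other capacity-feasible assignment to {C, D} ships for at least 122.
Compare {A, C}: its best feasible assignment gives total 298.
Compare {A, D}: its best feasible assignment gives total 317.
Every other set of open sites that can feasibly serve all demand totals ≥ 298 even under its best assignment. Minimum: 242.

242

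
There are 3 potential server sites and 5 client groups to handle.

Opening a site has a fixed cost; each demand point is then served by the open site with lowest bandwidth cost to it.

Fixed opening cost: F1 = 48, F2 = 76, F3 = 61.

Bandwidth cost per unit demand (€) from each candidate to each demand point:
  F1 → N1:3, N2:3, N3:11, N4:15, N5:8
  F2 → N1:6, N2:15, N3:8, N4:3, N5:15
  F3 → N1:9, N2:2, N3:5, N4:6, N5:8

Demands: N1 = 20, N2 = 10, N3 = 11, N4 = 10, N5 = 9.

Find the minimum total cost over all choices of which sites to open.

376

Open {F1, F3}: assign each demand point to its cheapest open site.
  N1→F1 20×3=60, N2→F3 10×2=20, N3→F3 11×5=55, N4→F3 10×6=60, N5→F1 9×8=72
  bandwidth cost 267, fixed 109 → total 376.
Compare {F1, F2}: bandwidth cost 280 + fixed 124 = 404.
Compare {F1, F2, F3}: bandwidth cost 237 + fixed 185 = 422.
Compare {F2, F3}: bandwidth cost 297 + fixed 137 = 434.
All other subsets cost ≥ 404. Minimum total cost: 376.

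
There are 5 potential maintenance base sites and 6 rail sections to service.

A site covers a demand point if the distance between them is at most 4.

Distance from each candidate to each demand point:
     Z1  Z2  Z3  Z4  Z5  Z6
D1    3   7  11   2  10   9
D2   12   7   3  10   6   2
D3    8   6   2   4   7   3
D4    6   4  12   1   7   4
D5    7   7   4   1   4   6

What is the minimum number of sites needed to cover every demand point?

Coverage sets (demand points within 4 of each site):
  D1: {Z1, Z4}
  D2: {Z3, Z6}
  D3: {Z3, Z4, Z6}
  D4: {Z2, Z4, Z6}
  D5: {Z3, Z4, Z5}
No 2 sites suffice: every size-2 union leaves at least one demand point uncovered.
But {D1, D4, D5} covers everything, so the minimum is 3.

3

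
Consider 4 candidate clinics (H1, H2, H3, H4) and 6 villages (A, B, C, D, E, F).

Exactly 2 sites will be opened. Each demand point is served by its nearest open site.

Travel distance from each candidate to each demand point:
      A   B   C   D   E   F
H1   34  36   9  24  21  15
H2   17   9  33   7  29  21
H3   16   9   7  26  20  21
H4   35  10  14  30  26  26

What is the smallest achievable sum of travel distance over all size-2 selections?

78

Open {H1, H2}.
  A→H2 17, B→H2 9, C→H1 9, D→H2 7, E→H1 21, F→H1 15  ⇒ total 78.
Compare {H2, H3}: total 80.
Compare {H1, H3}: total 91.
No size-2 selection does better; minimum is 78.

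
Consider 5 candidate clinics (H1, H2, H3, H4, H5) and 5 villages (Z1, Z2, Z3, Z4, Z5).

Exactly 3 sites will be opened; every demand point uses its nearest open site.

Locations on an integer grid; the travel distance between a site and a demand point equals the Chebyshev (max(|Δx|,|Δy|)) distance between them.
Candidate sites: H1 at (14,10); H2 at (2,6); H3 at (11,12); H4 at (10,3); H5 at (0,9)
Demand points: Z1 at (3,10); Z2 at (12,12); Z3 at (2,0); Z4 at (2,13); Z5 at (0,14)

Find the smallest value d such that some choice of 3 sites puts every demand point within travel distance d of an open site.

6

Open {H1, H2, H5}.
  Farthest demand point is Z3 at travel distance 6 (to H2); all others are ≤ 6.
With {H2, H3, H5} the worst case is 6.
With {H1, H2, H3} the worst case is 8.
No size-3 selection achieves below 6.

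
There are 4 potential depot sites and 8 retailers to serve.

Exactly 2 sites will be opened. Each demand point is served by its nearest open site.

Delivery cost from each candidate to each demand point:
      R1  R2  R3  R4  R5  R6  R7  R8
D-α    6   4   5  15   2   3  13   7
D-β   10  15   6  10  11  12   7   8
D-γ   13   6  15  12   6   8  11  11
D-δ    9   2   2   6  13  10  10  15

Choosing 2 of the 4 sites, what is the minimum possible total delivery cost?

Open {D-α, D-δ}.
  R1→D-α 6, R2→D-δ 2, R3→D-δ 2, R4→D-δ 6, R5→D-α 2, R6→D-α 3, R7→D-δ 10, R8→D-α 7  ⇒ total 38.
Compare {D-α, D-β}: total 44.
Compare {D-α, D-γ}: total 50.
No size-2 selection does better; minimum is 38.

38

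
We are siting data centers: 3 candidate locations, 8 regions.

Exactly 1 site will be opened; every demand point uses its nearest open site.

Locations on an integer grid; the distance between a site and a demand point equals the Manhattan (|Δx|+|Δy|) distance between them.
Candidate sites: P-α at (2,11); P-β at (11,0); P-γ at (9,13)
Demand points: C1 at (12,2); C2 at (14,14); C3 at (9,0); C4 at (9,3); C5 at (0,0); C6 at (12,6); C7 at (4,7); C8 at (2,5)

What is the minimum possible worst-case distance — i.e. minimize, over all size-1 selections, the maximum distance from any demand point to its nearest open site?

Open {P-β}.
  Farthest demand point is C2 at distance 17 (to P-β); all others are ≤ 17.
With {P-α} the worst case is 19.
With {P-γ} the worst case is 22.
No size-1 selection achieves below 17.

17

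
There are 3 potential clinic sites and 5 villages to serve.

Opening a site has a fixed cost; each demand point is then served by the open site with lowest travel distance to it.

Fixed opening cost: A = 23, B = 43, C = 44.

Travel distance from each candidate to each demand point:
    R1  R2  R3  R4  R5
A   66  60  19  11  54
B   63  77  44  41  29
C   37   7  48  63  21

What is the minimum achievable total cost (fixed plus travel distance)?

Open {A, C}: assign each demand point to its cheapest open site.
  R1→C 37, R2→C 7, R3→A 19, R4→A 11, R5→C 21
  travel distance 95, fixed 67 → total 162.
Compare {A, B, C}: travel distance 95 + fixed 110 = 205.
Compare {C}: travel distance 176 + fixed 44 = 220.
Compare {A}: travel distance 210 + fixed 23 = 233.
All other subsets cost ≥ 205. Minimum total cost: 162.

162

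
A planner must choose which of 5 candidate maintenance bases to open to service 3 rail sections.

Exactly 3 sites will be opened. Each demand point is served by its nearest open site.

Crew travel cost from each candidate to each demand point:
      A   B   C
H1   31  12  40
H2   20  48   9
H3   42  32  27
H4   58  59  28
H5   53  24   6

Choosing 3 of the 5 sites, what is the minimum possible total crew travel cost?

38

Open {H1, H2, H5}.
  A→H2 20, B→H1 12, C→H5 6  ⇒ total 38.
Compare {H1, H2, H3}: total 41.
Compare {H1, H2, H4}: total 41.
No size-3 selection does better; minimum is 38.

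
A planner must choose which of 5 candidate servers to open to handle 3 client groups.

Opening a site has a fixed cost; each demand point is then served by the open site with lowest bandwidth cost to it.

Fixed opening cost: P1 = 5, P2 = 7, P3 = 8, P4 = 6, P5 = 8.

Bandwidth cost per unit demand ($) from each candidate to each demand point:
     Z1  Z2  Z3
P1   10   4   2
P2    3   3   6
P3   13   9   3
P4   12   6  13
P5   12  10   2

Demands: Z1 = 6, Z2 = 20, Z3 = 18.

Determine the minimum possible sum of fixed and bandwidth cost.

126

Open {P1, P2}: assign each demand point to its cheapest open site.
  Z1→P2 6×3=18, Z2→P2 20×3=60, Z3→P1 18×2=36
  bandwidth cost 114, fixed 12 → total 126.
Compare {P2, P5}: bandwidth cost 114 + fixed 15 = 129.
Compare {P1, P2, P4}: bandwidth cost 114 + fixed 18 = 132.
Compare {P1, P2, P3}: bandwidth cost 114 + fixed 20 = 134.
All other subsets cost ≥ 129. Minimum total cost: 126.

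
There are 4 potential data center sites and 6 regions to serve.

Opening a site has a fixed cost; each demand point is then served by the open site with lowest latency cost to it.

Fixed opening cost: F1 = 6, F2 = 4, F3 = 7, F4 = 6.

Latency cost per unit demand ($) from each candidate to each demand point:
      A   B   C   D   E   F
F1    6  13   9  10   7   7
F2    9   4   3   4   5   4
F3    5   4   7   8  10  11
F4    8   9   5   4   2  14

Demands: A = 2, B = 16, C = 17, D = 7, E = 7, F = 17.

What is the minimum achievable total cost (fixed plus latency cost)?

Open {F2, F4}: assign each demand point to its cheapest open site.
  A→F4 2×8=16, B→F2 16×4=64, C→F2 17×3=51, D→F2 7×4=28, E→F4 7×2=14, F→F2 17×4=68
  latency cost 241, fixed 10 → total 251.
Compare {F2, F3, F4}: latency cost 235 + fixed 17 = 252.
Compare {F1, F2, F4}: latency cost 237 + fixed 16 = 253.
Compare {F1, F2, F3, F4}: latency cost 235 + fixed 23 = 258.
All other subsets cost ≥ 252. Minimum total cost: 251.

251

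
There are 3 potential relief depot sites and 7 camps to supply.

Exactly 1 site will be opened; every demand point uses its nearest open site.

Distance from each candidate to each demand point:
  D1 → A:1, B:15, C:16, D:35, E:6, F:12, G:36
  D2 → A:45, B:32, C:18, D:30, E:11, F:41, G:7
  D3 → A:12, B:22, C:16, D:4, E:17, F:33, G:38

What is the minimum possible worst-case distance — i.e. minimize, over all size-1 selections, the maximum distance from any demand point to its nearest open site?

Open {D1}.
  Farthest demand point is G at distance 36 (to D1); all others are ≤ 36.
With {D3} the worst case is 38.
With {D2} the worst case is 45.
No size-1 selection achieves below 36.

36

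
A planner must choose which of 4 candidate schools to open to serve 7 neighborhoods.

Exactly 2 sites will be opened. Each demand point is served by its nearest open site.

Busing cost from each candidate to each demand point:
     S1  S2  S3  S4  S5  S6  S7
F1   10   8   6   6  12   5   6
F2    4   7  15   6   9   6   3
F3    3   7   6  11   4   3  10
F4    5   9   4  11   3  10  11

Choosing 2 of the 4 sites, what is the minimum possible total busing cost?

Open {F2, F3}.
  S1→F3 3, S2→F2 7, S3→F3 6, S4→F2 6, S5→F3 4, S6→F3 3, S7→F2 3  ⇒ total 32.
Compare {F2, F4}: total 33.
Compare {F1, F3}: total 35.
No size-2 selection does better; minimum is 32.

32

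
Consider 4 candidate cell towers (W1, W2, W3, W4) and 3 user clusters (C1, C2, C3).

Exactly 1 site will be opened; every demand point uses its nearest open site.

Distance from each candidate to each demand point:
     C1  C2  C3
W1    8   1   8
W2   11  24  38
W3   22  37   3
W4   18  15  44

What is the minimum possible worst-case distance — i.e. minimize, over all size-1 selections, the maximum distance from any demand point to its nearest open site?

Open {W1}.
  Farthest demand point is C1 at distance 8 (to W1); all others are ≤ 8.
With {W3} the worst case is 37.
With {W2} the worst case is 38.
No size-1 selection achieves below 8.

8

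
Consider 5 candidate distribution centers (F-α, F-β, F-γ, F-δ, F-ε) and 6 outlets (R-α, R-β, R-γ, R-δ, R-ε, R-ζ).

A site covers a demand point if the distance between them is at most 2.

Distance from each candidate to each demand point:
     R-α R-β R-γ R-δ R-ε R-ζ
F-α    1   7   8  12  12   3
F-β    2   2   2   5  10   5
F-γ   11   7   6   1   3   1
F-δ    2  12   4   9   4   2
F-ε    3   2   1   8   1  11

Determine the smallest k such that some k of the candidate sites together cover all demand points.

3

Coverage sets (demand points within 2 of each site):
  F-α: {R-α}
  F-β: {R-α, R-β, R-γ}
  F-γ: {R-δ, R-ζ}
  F-δ: {R-α, R-ζ}
  F-ε: {R-β, R-γ, R-ε}
No 2 sites suffice: every size-2 union leaves at least one demand point uncovered.
But {F-α, F-γ, F-ε} covers everything, so the minimum is 3.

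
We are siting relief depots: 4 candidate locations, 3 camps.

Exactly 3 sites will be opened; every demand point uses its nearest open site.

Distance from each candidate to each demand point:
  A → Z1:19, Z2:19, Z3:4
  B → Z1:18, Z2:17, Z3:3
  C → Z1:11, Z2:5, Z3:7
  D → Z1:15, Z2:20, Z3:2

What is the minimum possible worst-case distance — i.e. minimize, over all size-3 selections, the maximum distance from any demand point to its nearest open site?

11

Open {A, B, C}.
  Farthest demand point is Z1 at distance 11 (to C); all others are ≤ 11.
With {A, C, D} the worst case is 11.
With {B, C, D} the worst case is 11.
No size-3 selection achieves below 11.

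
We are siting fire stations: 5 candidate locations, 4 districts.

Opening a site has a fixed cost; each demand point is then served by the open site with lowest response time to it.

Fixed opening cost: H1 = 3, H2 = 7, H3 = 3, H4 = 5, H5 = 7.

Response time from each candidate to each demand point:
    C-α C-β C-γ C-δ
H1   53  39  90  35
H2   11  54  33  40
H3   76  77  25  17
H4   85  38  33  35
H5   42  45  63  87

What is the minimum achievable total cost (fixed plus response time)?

Open {H1, H2, H3}: assign each demand point to its cheapest open site.
  C-α→H2 11, C-β→H1 39, C-γ→H3 25, C-δ→H3 17
  response time 92, fixed 13 → total 105.
Compare {H2, H3, H4}: response time 91 + fixed 15 = 106.
Compare {H1, H2, H3, H4}: response time 91 + fixed 18 = 109.
Compare {H1, H2, H3, H5}: response time 92 + fixed 20 = 112.
All other subsets cost ≥ 106. Minimum total cost: 105.

105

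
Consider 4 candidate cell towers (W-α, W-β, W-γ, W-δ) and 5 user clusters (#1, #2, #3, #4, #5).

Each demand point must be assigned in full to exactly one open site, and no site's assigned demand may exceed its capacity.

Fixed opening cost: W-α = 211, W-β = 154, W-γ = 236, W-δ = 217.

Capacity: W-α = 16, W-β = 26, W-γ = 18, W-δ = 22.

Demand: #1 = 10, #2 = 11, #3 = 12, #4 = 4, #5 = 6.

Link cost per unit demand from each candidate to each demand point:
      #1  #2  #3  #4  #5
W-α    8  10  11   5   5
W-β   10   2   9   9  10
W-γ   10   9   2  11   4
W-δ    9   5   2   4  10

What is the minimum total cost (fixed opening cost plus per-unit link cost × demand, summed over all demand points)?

Open {W-β, W-δ}; cheapest assignment that respects the capacities:
  W-β (cap 26, load 21): #1, #2 — cost 10×10 + 11×2 = 122
  W-δ (cap 22, load 22): #3, #4, #5 — cost 12×2 + 4×4 + 6×10 = 100
  Shipping 222, fixed 371 → total 593.
  Any other capacity-feasible assignment to {W-β, W-δ} ships for at least 222.
Compare {W-β, W-γ}: its best feasible assignment gives total 596.
Compare {W-α, W-β, W-δ}: its best feasible assignment gives total 754.
Every other set of open sites that can feasibly serve all demand totals ≥ 596 even under its best assignment. Minimum: 593.

593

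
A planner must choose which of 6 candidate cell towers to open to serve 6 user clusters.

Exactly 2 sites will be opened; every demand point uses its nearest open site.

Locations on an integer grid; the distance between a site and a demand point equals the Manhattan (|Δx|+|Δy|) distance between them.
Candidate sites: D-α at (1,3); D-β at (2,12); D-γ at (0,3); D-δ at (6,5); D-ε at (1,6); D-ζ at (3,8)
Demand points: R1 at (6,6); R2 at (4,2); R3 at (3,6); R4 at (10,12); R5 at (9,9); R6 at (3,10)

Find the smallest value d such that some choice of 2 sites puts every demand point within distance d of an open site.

8

Open {D-β, D-δ}.
  Farthest demand point is R4 at distance 8 (to D-β); all others are ≤ 8.
With {D-β, D-ζ} the worst case is 8.
With {D-α, D-β} the worst case is 10.
No size-2 selection achieves below 8.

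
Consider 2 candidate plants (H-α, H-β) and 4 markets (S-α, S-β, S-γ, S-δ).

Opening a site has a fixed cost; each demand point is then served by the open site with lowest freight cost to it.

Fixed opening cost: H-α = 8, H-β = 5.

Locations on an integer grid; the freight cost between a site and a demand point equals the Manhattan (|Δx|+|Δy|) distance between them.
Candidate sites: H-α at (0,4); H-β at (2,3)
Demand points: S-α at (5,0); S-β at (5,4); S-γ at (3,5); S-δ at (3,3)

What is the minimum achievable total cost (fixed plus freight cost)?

19

Open {H-β}: assign each demand point to its cheapest open site.
  S-α→H-β 6, S-β→H-β 4, S-γ→H-β 3, S-δ→H-β 1
  freight cost 14, fixed 5 → total 19.
Compare {H-α, H-β}: freight cost 14 + fixed 13 = 27.
Compare {H-α}: freight cost 22 + fixed 8 = 30.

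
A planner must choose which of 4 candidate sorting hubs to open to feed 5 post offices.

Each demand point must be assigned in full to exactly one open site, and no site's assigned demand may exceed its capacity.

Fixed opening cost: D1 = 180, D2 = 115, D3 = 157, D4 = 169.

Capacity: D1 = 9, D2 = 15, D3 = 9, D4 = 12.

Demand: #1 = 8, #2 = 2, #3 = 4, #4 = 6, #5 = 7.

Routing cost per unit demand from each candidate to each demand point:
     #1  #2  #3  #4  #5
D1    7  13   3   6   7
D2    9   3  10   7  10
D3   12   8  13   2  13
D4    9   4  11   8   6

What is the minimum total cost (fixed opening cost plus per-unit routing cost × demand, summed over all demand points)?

518

Open {D2, D4}; cheapest assignment that respects the capacities:
  D2 (cap 15, load 15): #2, #4, #5 — cost 2×3 + 6×7 + 7×10 = 118
  D4 (cap 12, load 12): #1, #3 — cost 8×9 + 4×11 = 116
  Shipping 234, fixed 284 → total 518.
  Any other capacity-feasible assignment to {D2, D4} ships for at least 234.
Compare {D2, D3, D4}: its best feasible assignment gives total 613.
Compare {D1, D2, D3}: its best feasible assignment gives total 631.
Every other set of open sites that can feasibly serve all demand totals ≥ 613 even under its best assignment. Minimum: 518.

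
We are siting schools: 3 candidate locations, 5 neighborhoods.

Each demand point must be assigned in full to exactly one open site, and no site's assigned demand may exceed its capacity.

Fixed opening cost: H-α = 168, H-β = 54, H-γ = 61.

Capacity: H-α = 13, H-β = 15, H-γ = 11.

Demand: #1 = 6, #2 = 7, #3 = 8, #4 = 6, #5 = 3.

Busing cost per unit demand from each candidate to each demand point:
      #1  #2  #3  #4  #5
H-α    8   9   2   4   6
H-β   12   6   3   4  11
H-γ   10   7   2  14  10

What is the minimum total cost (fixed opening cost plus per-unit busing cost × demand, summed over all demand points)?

Open {H-α, H-β, H-γ}; cheapest assignment that respects the capacities:
  H-α (cap 13, load 9): #1, #5 — cost 6×8 + 3×6 = 66
  H-β (cap 15, load 13): #2, #4 — cost 7×6 + 6×4 = 66
  H-γ (cap 11, load 8): #3 — cost 8×2 = 16
  Shipping 148, fixed 283 → total 431.
  Any other capacity-feasible assignment to {H-α, H-β, H-γ} ships for at least 148.
Total demand is 30 and no other set of sites has combined capacity ≥ 30, so {H-α, H-β, H-γ} is the only feasible choice of open sites. Minimum: 431.

431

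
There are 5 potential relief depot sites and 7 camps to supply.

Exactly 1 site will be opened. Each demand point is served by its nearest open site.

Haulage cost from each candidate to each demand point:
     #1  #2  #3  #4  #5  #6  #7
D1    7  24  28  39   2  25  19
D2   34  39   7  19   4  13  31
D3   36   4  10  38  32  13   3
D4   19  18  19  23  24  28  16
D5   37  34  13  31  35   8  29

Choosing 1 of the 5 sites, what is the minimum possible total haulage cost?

136

Open {D3}.
  #1→D3 36, #2→D3 4, #3→D3 10, #4→D3 38, #5→D3 32, #6→D3 13, #7→D3 3  ⇒ total 136.
Compare {D1}: total 144.
Compare {D2}: total 147.
No size-1 selection does better; minimum is 136.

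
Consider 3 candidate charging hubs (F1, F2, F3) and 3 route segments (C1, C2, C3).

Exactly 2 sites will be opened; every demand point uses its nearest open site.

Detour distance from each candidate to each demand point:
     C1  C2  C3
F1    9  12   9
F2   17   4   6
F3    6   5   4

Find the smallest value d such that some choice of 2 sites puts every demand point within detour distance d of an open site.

Open {F1, F3}.
  Farthest demand point is C1 at detour distance 6 (to F3); all others are ≤ 6.
With {F2, F3} the worst case is 6.
With {F1, F2} the worst case is 9.
No size-2 selection achieves below 6.

6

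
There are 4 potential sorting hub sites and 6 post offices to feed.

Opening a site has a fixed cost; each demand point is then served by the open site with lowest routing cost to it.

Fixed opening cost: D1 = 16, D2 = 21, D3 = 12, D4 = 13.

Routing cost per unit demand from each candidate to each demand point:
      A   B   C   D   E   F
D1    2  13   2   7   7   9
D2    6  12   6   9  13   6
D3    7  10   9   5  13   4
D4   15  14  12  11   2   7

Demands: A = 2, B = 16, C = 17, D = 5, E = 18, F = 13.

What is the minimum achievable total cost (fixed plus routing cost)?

352

Open {D1, D3, D4}: assign each demand point to its cheapest open site.
  A→D1 2×2=4, B→D3 16×10=160, C→D1 17×2=34, D→D3 5×5=25, E→D4 18×2=36, F→D3 13×4=52
  routing cost 311, fixed 41 → total 352.
Compare {D1, D2, D3, D4}: routing cost 311 + fixed 62 = 373.
Compare {D1, D3}: routing cost 401 + fixed 28 = 429.
Compare {D1, D2, D4}: routing cost 379 + fixed 50 = 429.
All other subsets cost ≥ 373. Minimum total cost: 352.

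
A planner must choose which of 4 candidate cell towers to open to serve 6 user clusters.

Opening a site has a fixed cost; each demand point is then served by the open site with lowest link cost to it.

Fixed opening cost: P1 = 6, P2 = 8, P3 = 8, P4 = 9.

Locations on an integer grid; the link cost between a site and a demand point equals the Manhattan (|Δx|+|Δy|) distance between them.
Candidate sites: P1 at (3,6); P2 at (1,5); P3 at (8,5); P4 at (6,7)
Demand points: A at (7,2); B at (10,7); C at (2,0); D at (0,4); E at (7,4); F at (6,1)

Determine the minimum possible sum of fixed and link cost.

Open {P2, P3}: assign each demand point to its cheapest open site.
  A→P3 4, B→P3 4, C→P2 6, D→P2 2, E→P3 2, F→P3 6
  link cost 24, fixed 16 → total 40.
Compare {P1, P3}: link cost 28 + fixed 14 = 42.
Compare {P3}: link cost 36 + fixed 8 = 44.
Compare {P2, P4}: link cost 28 + fixed 17 = 45.
All other subsets cost ≥ 42. Minimum total cost: 40.

40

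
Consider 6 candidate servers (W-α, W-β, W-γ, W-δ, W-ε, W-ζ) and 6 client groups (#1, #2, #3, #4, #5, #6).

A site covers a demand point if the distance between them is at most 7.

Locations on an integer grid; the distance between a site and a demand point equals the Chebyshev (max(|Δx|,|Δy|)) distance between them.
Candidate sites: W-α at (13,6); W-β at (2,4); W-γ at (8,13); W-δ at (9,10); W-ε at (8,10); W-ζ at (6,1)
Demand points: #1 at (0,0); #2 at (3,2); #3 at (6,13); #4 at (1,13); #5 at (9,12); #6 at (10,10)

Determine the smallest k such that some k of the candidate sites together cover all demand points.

Coverage sets (demand points within 7 of each site):
  W-α: {#3, #5, #6}
  W-β: {#1, #2}
  W-γ: {#3, #4, #5, #6}
  W-δ: {#3, #5, #6}
  W-ε: {#3, #4, #5, #6}
  W-ζ: {#1, #2}
No single site covers all 6 demand points.
But {W-β, W-γ} covers everything, so the minimum is 2.

2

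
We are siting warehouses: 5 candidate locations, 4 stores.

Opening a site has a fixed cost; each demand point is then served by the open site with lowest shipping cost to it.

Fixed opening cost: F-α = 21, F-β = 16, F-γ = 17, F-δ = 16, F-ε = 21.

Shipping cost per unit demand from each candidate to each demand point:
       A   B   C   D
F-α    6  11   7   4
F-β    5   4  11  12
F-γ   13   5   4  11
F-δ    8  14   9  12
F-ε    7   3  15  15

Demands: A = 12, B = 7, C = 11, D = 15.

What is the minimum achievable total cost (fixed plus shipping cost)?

246

Open {F-α, F-β, F-γ}: assign each demand point to its cheapest open site.
  A→F-β 12×5=60, B→F-β 7×4=28, C→F-γ 11×4=44, D→F-α 15×4=60
  shipping cost 192, fixed 54 → total 246.
Compare {F-α, F-γ}: shipping cost 211 + fixed 38 = 249.
Compare {F-α, F-γ, F-ε}: shipping cost 197 + fixed 59 = 256.
Compare {F-α, F-β, F-γ, F-ε}: shipping cost 185 + fixed 75 = 260.
All other subsets cost ≥ 249. Minimum total cost: 246.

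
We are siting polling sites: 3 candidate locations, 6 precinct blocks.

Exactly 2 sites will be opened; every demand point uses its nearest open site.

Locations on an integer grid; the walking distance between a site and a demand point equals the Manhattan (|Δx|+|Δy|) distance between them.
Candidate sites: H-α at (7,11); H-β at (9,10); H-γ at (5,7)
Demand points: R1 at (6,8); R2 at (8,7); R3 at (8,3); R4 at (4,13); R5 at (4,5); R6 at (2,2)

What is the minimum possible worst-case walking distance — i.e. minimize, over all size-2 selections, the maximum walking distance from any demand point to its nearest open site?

Open {H-α, H-γ}.
  Farthest demand point is R6 at walking distance 8 (to H-γ); all others are ≤ 8.
With {H-β, H-γ} the worst case is 8.
With {H-α, H-β} the worst case is 14.
No size-2 selection achieves below 8.

8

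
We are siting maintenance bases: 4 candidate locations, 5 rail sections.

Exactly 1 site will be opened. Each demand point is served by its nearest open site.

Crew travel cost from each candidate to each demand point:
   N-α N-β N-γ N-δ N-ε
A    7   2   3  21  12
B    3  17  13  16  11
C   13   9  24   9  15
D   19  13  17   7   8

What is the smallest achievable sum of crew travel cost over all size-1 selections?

45

Open {A}.
  N-α→A 7, N-β→A 2, N-γ→A 3, N-δ→A 21, N-ε→A 12  ⇒ total 45.
Compare {B}: total 60.
Compare {D}: total 64.
No size-1 selection does better; minimum is 45.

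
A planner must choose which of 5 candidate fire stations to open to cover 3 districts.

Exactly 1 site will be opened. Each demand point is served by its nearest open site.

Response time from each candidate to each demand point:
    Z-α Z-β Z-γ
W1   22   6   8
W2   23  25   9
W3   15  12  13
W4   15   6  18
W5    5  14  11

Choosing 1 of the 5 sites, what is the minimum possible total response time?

Open {W5}.
  Z-α→W5 5, Z-β→W5 14, Z-γ→W5 11  ⇒ total 30.
Compare {W1}: total 36.
Compare {W4}: total 39.
No size-1 selection does better; minimum is 30.

30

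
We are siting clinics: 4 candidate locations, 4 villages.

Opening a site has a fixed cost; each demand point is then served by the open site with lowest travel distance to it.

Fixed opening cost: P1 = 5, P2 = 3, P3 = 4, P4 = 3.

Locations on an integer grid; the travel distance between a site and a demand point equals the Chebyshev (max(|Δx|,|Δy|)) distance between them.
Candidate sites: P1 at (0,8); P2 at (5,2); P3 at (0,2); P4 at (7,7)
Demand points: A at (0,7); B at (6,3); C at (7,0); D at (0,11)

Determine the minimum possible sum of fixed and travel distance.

15

Open {P1, P2}: assign each demand point to its cheapest open site.
  A→P1 1, B→P2 1, C→P2 2, D→P1 3
  travel distance 7, fixed 8 → total 15.
Compare {P1, P2, P4}: travel distance 7 + fixed 11 = 18.
Compare {P1, P2, P3}: travel distance 7 + fixed 12 = 19.
Compare {P2}: travel distance 17 + fixed 3 = 20.
All other subsets cost ≥ 18. Minimum total cost: 15.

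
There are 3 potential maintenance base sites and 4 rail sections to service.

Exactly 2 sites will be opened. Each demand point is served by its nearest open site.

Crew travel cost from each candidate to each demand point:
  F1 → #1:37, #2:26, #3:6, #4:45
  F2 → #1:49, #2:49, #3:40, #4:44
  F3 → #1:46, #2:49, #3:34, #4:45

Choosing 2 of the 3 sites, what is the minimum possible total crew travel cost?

113

Open {F1, F2}.
  #1→F1 37, #2→F1 26, #3→F1 6, #4→F2 44  ⇒ total 113.
Compare {F1, F3}: total 114.
Compare {F2, F3}: total 173.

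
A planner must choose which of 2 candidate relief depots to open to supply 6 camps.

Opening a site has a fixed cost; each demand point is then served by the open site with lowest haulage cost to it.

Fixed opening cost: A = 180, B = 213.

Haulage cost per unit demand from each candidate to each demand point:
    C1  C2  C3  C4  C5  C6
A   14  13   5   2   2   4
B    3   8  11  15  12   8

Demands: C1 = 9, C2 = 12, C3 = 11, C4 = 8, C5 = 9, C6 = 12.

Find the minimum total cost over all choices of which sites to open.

599

Open {A}: assign each demand point to its cheapest open site.
  C1→A 9×14=126, C2→A 12×13=156, C3→A 11×5=55, C4→A 8×2=16, C5→A 9×2=18, C6→A 12×4=48
  haulage cost 419, fixed 180 → total 599.
Compare {A, B}: haulage cost 260 + fixed 393 = 653.
Compare {B}: haulage cost 568 + fixed 213 = 781.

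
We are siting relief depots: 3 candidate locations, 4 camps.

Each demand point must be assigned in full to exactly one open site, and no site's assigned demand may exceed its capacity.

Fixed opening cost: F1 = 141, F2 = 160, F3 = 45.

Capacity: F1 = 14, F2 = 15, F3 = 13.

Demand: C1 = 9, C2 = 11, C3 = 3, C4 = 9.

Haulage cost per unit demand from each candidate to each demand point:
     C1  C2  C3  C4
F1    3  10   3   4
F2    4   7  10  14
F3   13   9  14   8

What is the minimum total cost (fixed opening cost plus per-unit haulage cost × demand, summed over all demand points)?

526

Open {F1, F2, F3}; cheapest assignment that respects the capacities:
  F1 (cap 14, load 12): C3, C4 — cost 3×3 + 9×4 = 45
  F2 (cap 15, load 9): C1 — cost 9×4 = 36
  F3 (cap 13, load 11): C2 — cost 11×9 = 99
  Shipping 180, fixed 346 → total 526.
  Any other capacity-feasible assignment to {F1, F2, F3} ships for at least 180.
Total demand is 32 and no other set of sites has combined capacity ≥ 32, so {F1, F2, F3} is the only feasible choice of open sites. Minimum: 526.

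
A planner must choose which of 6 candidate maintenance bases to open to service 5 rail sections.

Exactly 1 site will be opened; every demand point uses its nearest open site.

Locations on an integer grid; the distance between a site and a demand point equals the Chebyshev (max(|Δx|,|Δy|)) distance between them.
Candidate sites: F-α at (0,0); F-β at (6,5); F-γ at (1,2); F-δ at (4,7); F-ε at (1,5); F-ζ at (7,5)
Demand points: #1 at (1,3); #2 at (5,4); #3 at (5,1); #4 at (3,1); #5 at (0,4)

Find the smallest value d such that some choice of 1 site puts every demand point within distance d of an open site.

4

Open {F-γ}.
  Farthest demand point is #2 at distance 4 (to F-γ); all others are ≤ 4.
With {F-ε} the worst case is 4.
With {F-α} the worst case is 5.
No size-1 selection achieves below 4.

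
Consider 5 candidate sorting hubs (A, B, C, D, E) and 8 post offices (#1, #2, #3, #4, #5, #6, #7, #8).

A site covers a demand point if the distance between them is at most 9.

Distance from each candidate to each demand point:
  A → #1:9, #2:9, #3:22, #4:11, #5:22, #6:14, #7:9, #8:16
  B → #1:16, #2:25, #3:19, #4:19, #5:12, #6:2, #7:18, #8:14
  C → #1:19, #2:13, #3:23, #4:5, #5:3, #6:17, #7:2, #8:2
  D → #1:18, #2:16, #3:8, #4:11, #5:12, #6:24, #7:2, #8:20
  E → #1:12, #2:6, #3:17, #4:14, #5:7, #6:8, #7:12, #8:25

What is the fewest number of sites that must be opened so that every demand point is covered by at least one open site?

Coverage sets (demand points within 9 of each site):
  A: {#1, #2, #7}
  B: {#6}
  C: {#4, #5, #7, #8}
  D: {#3, #7}
  E: {#2, #5, #6}
No 3 sites suffice: every size-3 union leaves at least one demand point uncovered.
But {A, B, C, D} covers everything, so the minimum is 4.

4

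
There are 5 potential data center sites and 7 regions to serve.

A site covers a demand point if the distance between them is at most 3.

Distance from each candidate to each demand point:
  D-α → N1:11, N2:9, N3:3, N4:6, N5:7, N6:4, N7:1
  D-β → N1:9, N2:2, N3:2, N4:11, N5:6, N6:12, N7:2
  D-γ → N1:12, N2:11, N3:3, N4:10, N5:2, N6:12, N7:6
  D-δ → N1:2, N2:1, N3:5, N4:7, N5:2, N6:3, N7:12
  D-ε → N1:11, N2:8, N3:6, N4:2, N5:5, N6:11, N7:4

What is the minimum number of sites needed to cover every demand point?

Coverage sets (demand points within 3 of each site):
  D-α: {N3, N7}
  D-β: {N2, N3, N7}
  D-γ: {N3, N5}
  D-δ: {N1, N2, N5, N6}
  D-ε: {N4}
No 2 sites suffice: every size-2 union leaves at least one demand point uncovered.
But {D-α, D-δ, D-ε} covers everything, so the minimum is 3.

3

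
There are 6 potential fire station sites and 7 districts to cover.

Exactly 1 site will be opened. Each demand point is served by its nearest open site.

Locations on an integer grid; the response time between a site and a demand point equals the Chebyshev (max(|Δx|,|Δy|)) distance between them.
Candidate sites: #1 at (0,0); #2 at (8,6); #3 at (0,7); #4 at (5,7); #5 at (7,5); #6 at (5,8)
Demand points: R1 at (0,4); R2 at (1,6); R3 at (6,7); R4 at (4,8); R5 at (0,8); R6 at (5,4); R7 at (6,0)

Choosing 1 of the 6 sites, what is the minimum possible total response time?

26

Open {#4}.
  R1→#4 5, R2→#4 4, R3→#4 1, R4→#4 1, R5→#4 5, R6→#4 3, R7→#4 7  ⇒ total 26.
Compare {#3}: total 27.
Compare {#6}: total 28.
No size-1 selection does better; minimum is 26.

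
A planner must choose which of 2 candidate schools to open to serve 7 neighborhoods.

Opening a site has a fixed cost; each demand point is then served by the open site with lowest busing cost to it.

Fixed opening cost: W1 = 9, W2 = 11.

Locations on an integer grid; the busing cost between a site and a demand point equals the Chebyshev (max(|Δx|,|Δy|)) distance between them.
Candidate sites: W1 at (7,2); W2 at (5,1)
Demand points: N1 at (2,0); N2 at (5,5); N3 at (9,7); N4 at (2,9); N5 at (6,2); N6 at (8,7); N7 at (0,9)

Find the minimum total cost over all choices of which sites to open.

42

Open {W1}: assign each demand point to its cheapest open site.
  N1→W1 5, N2→W1 3, N3→W1 5, N4→W1 7, N5→W1 1, N6→W1 5, N7→W1 7
  busing cost 33, fixed 9 → total 42.
Compare {W2}: busing cost 36 + fixed 11 = 47.
Compare {W1, W2}: busing cost 31 + fixed 20 = 51.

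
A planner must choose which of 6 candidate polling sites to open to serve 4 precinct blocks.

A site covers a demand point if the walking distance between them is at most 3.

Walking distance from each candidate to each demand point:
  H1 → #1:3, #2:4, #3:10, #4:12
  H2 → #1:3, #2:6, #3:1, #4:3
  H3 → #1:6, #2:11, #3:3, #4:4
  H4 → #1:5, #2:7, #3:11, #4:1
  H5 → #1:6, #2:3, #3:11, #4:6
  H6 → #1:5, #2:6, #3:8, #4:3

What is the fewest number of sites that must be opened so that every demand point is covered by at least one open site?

2

Coverage sets (demand points within 3 of each site):
  H1: {#1}
  H2: {#1, #3, #4}
  H3: {#3}
  H4: {#4}
  H5: {#2}
  H6: {#4}
No single site covers all 4 demand points.
But {H2, H5} covers everything, so the minimum is 2.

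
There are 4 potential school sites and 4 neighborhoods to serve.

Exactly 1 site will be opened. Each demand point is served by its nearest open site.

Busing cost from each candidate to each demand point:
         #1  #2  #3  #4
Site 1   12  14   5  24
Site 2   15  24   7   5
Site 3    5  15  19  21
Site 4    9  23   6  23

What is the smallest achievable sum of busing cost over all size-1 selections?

51

Open {Site 2}.
  #1→Site 2 15, #2→Site 2 24, #3→Site 2 7, #4→Site 2 5  ⇒ total 51.
Compare {Site 1}: total 55.
Compare {Site 3}: total 60.
No size-1 selection does better; minimum is 51.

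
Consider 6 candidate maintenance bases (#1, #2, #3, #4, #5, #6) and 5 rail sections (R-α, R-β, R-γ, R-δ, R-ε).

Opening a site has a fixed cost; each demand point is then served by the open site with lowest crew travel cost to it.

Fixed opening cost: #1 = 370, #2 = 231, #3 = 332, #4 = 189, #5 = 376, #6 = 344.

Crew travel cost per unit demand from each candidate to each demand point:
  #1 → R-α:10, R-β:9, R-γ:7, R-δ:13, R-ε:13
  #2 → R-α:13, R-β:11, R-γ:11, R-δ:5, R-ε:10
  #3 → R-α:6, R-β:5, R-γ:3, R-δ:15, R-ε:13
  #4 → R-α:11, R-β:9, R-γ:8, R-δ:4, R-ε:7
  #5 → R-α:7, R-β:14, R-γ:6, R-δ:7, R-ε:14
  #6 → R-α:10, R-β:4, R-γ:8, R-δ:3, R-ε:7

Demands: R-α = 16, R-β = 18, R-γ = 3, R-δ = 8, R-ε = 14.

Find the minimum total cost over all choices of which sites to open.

681

Open {#4}: assign each demand point to its cheapest open site.
  R-α→#4 16×11=176, R-β→#4 18×9=162, R-γ→#4 3×8=24, R-δ→#4 8×4=32, R-ε→#4 14×7=98
  crew travel cost 492, fixed 189 → total 681.
Compare {#6}: crew travel cost 378 + fixed 344 = 722.
Compare {#3}: crew travel cost 497 + fixed 332 = 829.
Compare {#3, #4}: crew travel cost 325 + fixed 521 = 846.
All other subsets cost ≥ 722. Minimum total cost: 681.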